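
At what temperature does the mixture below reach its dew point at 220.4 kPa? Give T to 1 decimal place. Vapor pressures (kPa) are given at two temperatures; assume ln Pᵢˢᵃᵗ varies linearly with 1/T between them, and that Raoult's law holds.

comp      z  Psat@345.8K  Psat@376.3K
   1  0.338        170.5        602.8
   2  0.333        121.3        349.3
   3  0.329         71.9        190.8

T = 365.9 K

Dew-point temperature: Σzᵢ·P/Pᵢˢᵃᵗ(T) = 1. Interpolate ln Pᵢˢᵃᵗ = aᵢ + bᵢ/T.
  T = 345.8 K: ΣzᵢP/Pᵢˢᵃᵗ = 2.0505
  T = 376.3 K: ΣzᵢP/Pᵢˢᵃᵗ = 0.7137
  T = 361.1 K: ΣzᵢP/Pᵢˢᵃᵗ = 1.1794
  T = 368.7 K: ΣzᵢP/Pᵢˢᵃᵗ = 0.9124
  T = 364.9 K: ΣzᵢP/Pᵢˢᵃᵗ = 1.0359
  T = 366.8 K: ΣzᵢP/Pᵢˢᵃᵗ = 0.9719
  T = 365.9 K: ΣzᵢP/Pᵢˢᵃᵗ = 1.0016
Interpolating between 365.9 K and 366.8 K gives T ≈ 365.9 K.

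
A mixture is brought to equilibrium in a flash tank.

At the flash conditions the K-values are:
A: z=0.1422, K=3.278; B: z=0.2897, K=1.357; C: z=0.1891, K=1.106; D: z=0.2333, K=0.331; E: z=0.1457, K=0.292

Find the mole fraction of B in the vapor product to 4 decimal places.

y_B = 0.3593

Let ψ = V/F and solve Σ zᵢ(Kᵢ−1)/(1+ψ(Kᵢ−1)) = 0.
Check two-phase: ΣzᵢKᵢ = 1.1882 > 1 and Σzᵢ/Kᵢ = 1.6316 > 1, so g(0) = 0.1882 > 0 and g(1) = -0.6316 < 0.
Newton–Raphson from ψ = 0.43:
  ψ = 0.4300: g = -0.09494, g' = -0.5747 → ψ = 0.2648
  ψ = 0.2648: g = -0.00060, g' = -0.5848 → ψ = 0.2638
Converged at ψ = 0.2638.
Compositions from xᵢ = zᵢ/(1+ψ(Kᵢ−1)), yᵢ = Kᵢxᵢ:
  A: x = 0.0888, y = 0.2912
  B: x = 0.2648, y = 0.3593
  C: x = 0.1840, y = 0.2035
  D: x = 0.2833, y = 0.0938
  E: x = 0.1792, y = 0.0523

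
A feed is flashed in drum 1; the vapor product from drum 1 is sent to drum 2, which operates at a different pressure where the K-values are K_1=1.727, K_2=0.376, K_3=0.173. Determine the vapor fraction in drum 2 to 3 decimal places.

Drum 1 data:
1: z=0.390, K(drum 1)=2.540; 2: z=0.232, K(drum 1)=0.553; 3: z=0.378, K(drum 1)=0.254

Drum 1:
Let ψ₁ = V/F and solve Σ zᵢ(Kᵢ−1)/(1+ψ₁(Kᵢ−1)) = 0.
Check two-phase: ΣzᵢKᵢ = 1.215 > 1 and Σzᵢ/Kᵢ = 2.061 > 1, so g(0) = 0.215 > 0 and g(1) = -1.061 < 0.
Iterate (Newton) starting at ψ₁ = 0.44:
  ψ₁ = 0.440: g = -0.1909, g' = -0.867 → ψ₁ = 0.220
  ψ₁ = 0.220: g = -0.0036, g' = -0.874 → ψ₁ = 0.216
Converged at ψ₁ = 0.216.
Drum-1 compositions:
  1: x = 0.293, y = 0.744
  2: x = 0.257, y = 0.142
  3: x = 0.450, y = 0.114
Drum-2 feed = drum-1 vapor: z₂ = (0.7436, 0.1420, 0.1144).
Drum 2:
Material balance + equilibrium reduce to Σ zᵢ(Kᵢ−1)/(1+ψ₂(Kᵢ−1)) = 0.
Check two-phase: ΣzᵢKᵢ = 1.357 > 1 and Σzᵢ/Kᵢ = 1.470 > 1, so g(0) = 0.357 > 0 and g(1) = -0.470 < 0.
Iterate (Newton) starting at ψ₂ = 0.43:
  ψ₂ = 0.430: g = 0.1439, g' = -0.520 → ψ₂ = 0.707
  ψ₂ = 0.707: g = -0.0292, g' = -0.802 → ψ₂ = 0.670
  ψ₂ = 0.670: g = -0.0013, g' = -0.735 → ψ₂ = 0.669
Converged at ψ₂ = 0.669.
  1: x = 0.500, y = 0.864
  2: x = 0.244, y = 0.092
  3: x = 0.256, y = 0.044

V/F (drum 2) = 0.669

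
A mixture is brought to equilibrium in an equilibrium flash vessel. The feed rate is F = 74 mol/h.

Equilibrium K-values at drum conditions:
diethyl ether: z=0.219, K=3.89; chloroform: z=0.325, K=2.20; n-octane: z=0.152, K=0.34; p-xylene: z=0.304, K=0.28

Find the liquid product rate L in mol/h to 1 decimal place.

L = 36.2 mol/h

Material balance + equilibrium reduce to Σ zᵢ(Kᵢ−1)/(1+V/F(Kᵢ−1)) = 0.
Check two-phase: ΣzᵢKᵢ = 1.704 > 1 and Σzᵢ/Kᵢ = 1.737 > 1, so g(0) = 0.704 > 0 and g(1) = -0.737 < 0.
Iterate (Newton) starting at V/F = 0.56:
  V/F = 0.560: g = -0.0509, g' = -1.043 → V/F = 0.511
Converged at V/F = 0.511.
Then V = V/F·F = 0.5106·74 = 37.8 mol/h and L = F − V = 36.2 mol/h.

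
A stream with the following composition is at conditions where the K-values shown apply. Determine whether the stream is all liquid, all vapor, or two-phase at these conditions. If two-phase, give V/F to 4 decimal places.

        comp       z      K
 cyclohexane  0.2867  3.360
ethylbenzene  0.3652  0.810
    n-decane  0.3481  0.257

ΣzᵢKᵢ = 1.3486; Σzᵢ/Kᵢ = 1.8907.
Both exceed 1, so a two-phase solution exists.
Newton–Raphson from ψ = 0.43:
  ψ = 0.4300: g = -0.11981, g' = -0.8240 → ψ = 0.2846
  ψ = 0.2846: g = 0.00341, g' = -0.8952 → ψ = 0.2884
Converged at ψ = 0.2884.

two-phase, V/F = 0.2884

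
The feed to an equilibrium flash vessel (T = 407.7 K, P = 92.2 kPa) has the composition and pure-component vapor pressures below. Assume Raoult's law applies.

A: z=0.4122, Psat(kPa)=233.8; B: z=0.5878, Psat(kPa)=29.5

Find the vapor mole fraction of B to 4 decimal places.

y_B = 0.2218

Raoult's law: Kᵢ = Pᵢˢᵃᵗ/P = Pᵢˢᵃᵗ/92.2.
  K_A = 233.8/92.2 = 2.535792, K_B = 29.5/92.2 = 0.319957
Material balance + equilibrium reduce to Σ zᵢ(Kᵢ−1)/(1+ψ(Kᵢ−1)) = 0.
Check two-phase: ΣzᵢKᵢ = 1.2333 > 1 and Σzᵢ/Kᵢ = 1.9997 > 1, so g(0) = 0.2333 > 0 and g(1) = -0.9997 < 0.
Iterate (Newton) starting at ψ = 0.42:
  ψ = 0.4200: g = -0.17472, g' = -0.8919 → ψ = 0.2241
  ψ = 0.2241: g = -0.00065, g' = -0.9165 → ψ = 0.2234
Converged at ψ = 0.2234.
Compositions from xᵢ = zᵢ/(1+ψ(Kᵢ−1)), yᵢ = Kᵢxᵢ:
  A: x = 0.3069, y = 0.7782
  B: x = 0.6931, y = 0.2218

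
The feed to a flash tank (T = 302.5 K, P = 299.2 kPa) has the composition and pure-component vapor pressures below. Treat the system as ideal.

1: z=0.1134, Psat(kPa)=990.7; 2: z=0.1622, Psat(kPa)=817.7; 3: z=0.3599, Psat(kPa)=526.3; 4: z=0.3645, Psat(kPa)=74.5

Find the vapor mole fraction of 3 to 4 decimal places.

y_3 = 0.4503

Raoult's law: Kᵢ = Pᵢˢᵃᵗ/P = Pᵢˢᵃᵗ/299.2.
  K_1 = 990.7/299.2 = 3.311163, K_2 = 817.7/299.2 = 2.732955, K_3 = 526.3/299.2 = 1.759024, K_4 = 74.5/299.2 = 0.248997
Rachford–Rice: g(V/F) = Σ zᵢ(Kᵢ−1)/(1+V/F(Kᵢ−1)) = 0.
g(0) = ΣzᵢKᵢ − 1 = 0.5426 and g(1) = 1 − Σzᵢ/Kᵢ = -0.7621, so a root lies in (0, 1).
Newton iteration, V/F⁰ = 0.5:
  V/F = 0.5000: g = 0.03187, g' = -0.9063 → V/F = 0.5352
  V/F = 0.5352: g = -0.00042, g' = -0.9317 → V/F = 0.5347
Converged at V/F = 0.5347.
Compositions from xᵢ = zᵢ/(1+V/F(Kᵢ−1)), yᵢ = Kᵢxᵢ:
  1: x = 0.0507, y = 0.1679
  2: x = 0.0842, y = 0.2301
  3: x = 0.2560, y = 0.4503
  4: x = 0.6091, y = 0.1517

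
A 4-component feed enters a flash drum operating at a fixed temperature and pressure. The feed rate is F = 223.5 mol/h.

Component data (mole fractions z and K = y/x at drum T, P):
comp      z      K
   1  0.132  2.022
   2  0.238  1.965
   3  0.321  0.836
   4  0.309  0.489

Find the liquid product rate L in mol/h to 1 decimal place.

L = 129.5 mol/h

Let β = V/F and solve Σ zᵢ(Kᵢ−1)/(1+β(Kᵢ−1)) = 0.
Check two-phase: ΣzᵢKᵢ = 1.154 > 1 and Σzᵢ/Kᵢ = 1.202 > 1, so g(0) = 0.154 > 0 and g(1) = -0.202 < 0.
Newton–Raphson from β = 0.5:
  β = 0.500: g = -0.0252, g' = -0.317 → β = 0.420
  β = 0.420: g = 0.0001, g' = -0.320 → β = 0.421
Converged at β = 0.421.
Then V = β·F = 0.4207·223.5 = 94.0 mol/h and L = F − V = 129.5 mol/h.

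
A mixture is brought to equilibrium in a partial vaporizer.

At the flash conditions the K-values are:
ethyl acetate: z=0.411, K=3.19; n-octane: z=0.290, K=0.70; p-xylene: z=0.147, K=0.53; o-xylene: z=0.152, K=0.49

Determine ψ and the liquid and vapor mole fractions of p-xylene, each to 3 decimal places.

Let ψ = V/F and solve Σ zᵢ(Kᵢ−1)/(1+ψ(Kᵢ−1)) = 0.
g(0) = ΣzᵢKᵢ − 1 = 0.666 and g(1) = 1 − Σzᵢ/Kᵢ = -0.131, so a root lies in (0, 1).
Newton iteration, ψ⁰ = 0.61:
  ψ = 0.610: g = 0.0695, g' = -0.547 → ψ = 0.737
  ψ = 0.737: g = 0.0028, g' = -0.509 → ψ = 0.742
Converged at ψ = 0.742.
Compositions from xᵢ = zᵢ/(1+ψ(Kᵢ−1)), yᵢ = Kᵢxᵢ:
  ethyl acetate: x = 0.157, y = 0.499
  n-octane: x = 0.373, y = 0.261
  p-xylene: x = 0.226, y = 0.120
  o-xylene: x = 0.245, y = 0.120

ψ = 0.742, x_p-xylene = 0.226, y_p-xylene = 0.120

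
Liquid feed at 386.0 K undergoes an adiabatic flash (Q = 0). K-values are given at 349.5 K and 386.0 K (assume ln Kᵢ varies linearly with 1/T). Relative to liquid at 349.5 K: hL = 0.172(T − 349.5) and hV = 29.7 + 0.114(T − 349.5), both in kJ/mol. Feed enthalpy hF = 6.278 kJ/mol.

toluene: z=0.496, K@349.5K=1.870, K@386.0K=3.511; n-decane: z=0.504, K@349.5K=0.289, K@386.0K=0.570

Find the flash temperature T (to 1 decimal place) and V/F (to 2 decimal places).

T = 352.3 K, V/F = 0.20

Adiabatic flash: solve Rachford–Rice at each trial T, then check hF = ψ·hV(T) + (1−ψ)·hL(T).
  T = 349.5 K: K = (1.870, 0.289), RR gives ψ = 0.118, H_out = 3.513 kJ/mol
  T = 386.0 K: K = (3.511, 0.570), RR gives ψ = 0.953, H_out = 32.558 kJ/mol
  T = 367.8 K: K = (2.605, 0.413), RR gives ψ = 0.531, H_out = 18.359 kJ/mol
  T = 358.6 K: K = (2.214, 0.347), RR gives ψ = 0.344, H_out = 11.610 kJ/mol
  T = 354.1 K: K = (2.039, 0.317), RR gives ψ = 0.241, H_out = 7.897 kJ/mol
  T = 351.8 K: K = (1.953, 0.303), RR gives ψ = 0.183, H_out = 5.800 kJ/mol
Linear interpolation between T = 351.8 (H_out = 5.800) and T = 354.1 (H_out = 7.897) on hF = 6.278 gives T ≈ 352.3 K, at which ψ = 0.20.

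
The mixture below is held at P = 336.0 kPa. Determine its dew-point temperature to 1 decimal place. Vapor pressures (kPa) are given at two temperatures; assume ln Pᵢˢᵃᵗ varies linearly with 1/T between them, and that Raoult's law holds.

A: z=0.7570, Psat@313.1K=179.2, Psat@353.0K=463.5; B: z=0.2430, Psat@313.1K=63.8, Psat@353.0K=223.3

Dew-point temperature: Σzᵢ·P/Pᵢˢᵃᵗ(T) = 1. Interpolate ln Pᵢˢᵃᵗ = aᵢ + bᵢ/T.
  T = 313.1 K: ΣzᵢP/Pᵢˢᵃᵗ = 2.6991
  T = 353.0 K: ΣzᵢP/Pᵢˢᵃᵗ = 0.9144
  T = 333.1 K: ΣzᵢP/Pᵢˢᵃᵗ = 1.5146
  T = 343.1 K: ΣzᵢP/Pᵢˢᵃᵗ = 1.1661
  T = 348.1 K: ΣzᵢP/Pᵢˢᵃᵗ = 1.0294
  T = 350.6 K: ΣzᵢP/Pᵢˢᵃᵗ = 0.9686
Interpolating between 348.1 K and 350.6 K gives T ≈ 349.3 K.

T = 349.3 K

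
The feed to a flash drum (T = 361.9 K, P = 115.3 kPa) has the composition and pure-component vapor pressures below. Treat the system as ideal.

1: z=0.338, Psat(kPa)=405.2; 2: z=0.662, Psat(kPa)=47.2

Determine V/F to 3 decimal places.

V/F = 0.309

Raoult's law: Kᵢ = Pᵢˢᵃᵗ/P = Pᵢˢᵃᵗ/115.3.
  K_1 = 405.2/115.3 = 3.51431, K_2 = 47.2/115.3 = 0.40937
Material balance + equilibrium reduce to Σ zᵢ(Kᵢ−1)/(1+V/F(Kᵢ−1)) = 0.
Feasibility: ΣzᵢKᵢ = 1.459, Σzᵢ/Kᵢ = 1.713 — both > 1, two phases present.
Binary case is linear: z₁(K₁−1)(1+V/F(K₂−1)) + z₂(K₂−1)(1+V/F(K₁−1)) = 0
⇒ V/F = [z₁(K₁−1)+z₂(K₂−1)] / [−(K₁−1)(K₂−1)] = 0.4588/1.4850 = 0.309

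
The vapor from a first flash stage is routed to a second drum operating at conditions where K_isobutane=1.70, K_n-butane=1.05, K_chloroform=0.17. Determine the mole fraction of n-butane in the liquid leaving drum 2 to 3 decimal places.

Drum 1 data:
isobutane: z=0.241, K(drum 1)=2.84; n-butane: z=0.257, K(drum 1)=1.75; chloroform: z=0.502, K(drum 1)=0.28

x_n-butane (drum 2) = 0.363

Drum 1:
Material balance + equilibrium reduce to Σ zᵢ(Kᵢ−1)/(1+ψ₁(Kᵢ−1)) = 0.
Feasibility: ΣzᵢKᵢ = 1.275, Σzᵢ/Kᵢ = 2.025 — both > 1, two phases present.
Newton iteration, ψ₁⁰ = 0.5:
  ψ₁ = 0.500: g = -0.1936, g' = -0.933 → ψ₁ = 0.293
  ψ₁ = 0.293: g = -0.0115, g' = -0.860 → ψ₁ = 0.279
Converged at ψ₁ = 0.279.
Drum-1 compositions:
  isobutane: x = 0.159, y = 0.452
  n-butane: x = 0.213, y = 0.372
  chloroform: x = 0.628, y = 0.176
Drum-2 feed = drum-1 vapor: z₂ = (0.4522, 0.3719, 0.1759).
Drum 2:
Iterate (Newton) starting at ψ₂ = 0.6:
  ψ₂ = 0.600: g = -0.0499, g' = -0.592 → ψ₂ = 0.516
  ψ₂ = 0.516: g = -0.0046, g' = -0.491 → ψ₂ = 0.506
Converged at ψ₂ = 0.506.
  isobutane: x = 0.334, y = 0.568
  n-butane: x = 0.363, y = 0.381
  chloroform: x = 0.303, y = 0.052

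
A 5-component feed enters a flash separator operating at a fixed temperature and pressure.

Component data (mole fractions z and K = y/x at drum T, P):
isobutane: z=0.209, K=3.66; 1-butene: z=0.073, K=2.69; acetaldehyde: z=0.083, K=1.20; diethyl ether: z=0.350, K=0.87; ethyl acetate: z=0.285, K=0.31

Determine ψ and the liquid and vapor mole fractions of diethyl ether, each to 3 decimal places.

ψ = 0.457, x_diethyl ether = 0.372, y_diethyl ether = 0.324

Let ψ = V/F and solve Σ zᵢ(Kᵢ−1)/(1+ψ(Kᵢ−1)) = 0.
Check two-phase: ΣzᵢKᵢ = 1.454 > 1 and Σzᵢ/Kᵢ = 1.475 > 1, so g(0) = 0.454 > 0 and g(1) = -0.475 < 0.
Newton iteration, ψ⁰ = 0.5:
  ψ = 0.500: g = -0.0283, g' = -0.659 → ψ = 0.457
Converged at ψ = 0.457.
Compositions from xᵢ = zᵢ/(1+ψ(Kᵢ−1)), yᵢ = Kᵢxᵢ:
  isobutane: x = 0.094, y = 0.345
  1-butene: x = 0.041, y = 0.111
  acetaldehyde: x = 0.076, y = 0.091
  diethyl ether: x = 0.372, y = 0.324
  ethyl acetate: x = 0.416, y = 0.129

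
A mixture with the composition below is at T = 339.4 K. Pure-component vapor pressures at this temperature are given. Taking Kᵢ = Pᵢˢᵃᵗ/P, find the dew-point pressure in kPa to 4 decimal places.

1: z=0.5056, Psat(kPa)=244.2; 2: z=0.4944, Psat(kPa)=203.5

At the dew point ψ → 1, so Σzᵢ/Kᵢ = 1 with Kᵢ = Pᵢˢᵃᵗ/P ⇒ 1/P = Σzᵢ/Pᵢˢᵃᵗ.
1/P = 0.5056/244.2 + 0.4944/203.5 = 0.0044999 ⇒ P = 222.2263 kPa

Pdew = 222.2263 kPa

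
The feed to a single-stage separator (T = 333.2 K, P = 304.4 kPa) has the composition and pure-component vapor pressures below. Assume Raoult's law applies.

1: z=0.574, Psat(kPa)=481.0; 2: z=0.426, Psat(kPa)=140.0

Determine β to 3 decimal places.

Raoult's law: Kᵢ = Pᵢˢᵃᵗ/P = Pᵢˢᵃᵗ/304.4.
  K_1 = 481.0/304.4 = 1.58016, K_2 = 140.0/304.4 = 0.45992
Let β = V/F and solve Σ zᵢ(Kᵢ−1)/(1+β(Kᵢ−1)) = 0.
Feasibility: ΣzᵢKᵢ = 1.103, Σzᵢ/Kᵢ = 1.290 — both > 1, two phases present.
Newton–Raphson from β = 0.53:
  β = 0.530: g = -0.0676, g' = -0.357 → β = 0.340
  β = 0.340: g = -0.0038, g' = -0.321 → β = 0.329
Converged at β = 0.329.

β = 0.329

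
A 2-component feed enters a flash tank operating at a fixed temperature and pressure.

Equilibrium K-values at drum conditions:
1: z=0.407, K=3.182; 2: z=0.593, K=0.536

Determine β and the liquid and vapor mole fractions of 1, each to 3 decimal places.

Newton iteration, β⁰ = 0.63:
  β = 0.630: g = -0.0148, g' = -0.599 → β = 0.605
Converged at β = 0.605.
Compositions from xᵢ = zᵢ/(1+β(Kᵢ−1)), yᵢ = Kᵢxᵢ:
  1: x = 0.175, y = 0.558
  2: x = 0.825, y = 0.442

β = 0.605, x_1 = 0.175, y_1 = 0.558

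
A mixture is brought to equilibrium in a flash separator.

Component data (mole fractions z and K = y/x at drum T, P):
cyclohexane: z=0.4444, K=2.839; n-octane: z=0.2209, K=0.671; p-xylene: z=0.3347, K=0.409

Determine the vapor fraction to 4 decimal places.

Iterate (Newton) starting at ψ = 0.5:
  ψ = 0.5000: g = 0.05800, g' = -0.6777 → ψ = 0.5856
  ψ = 0.5856: g = 0.00098, g' = -0.6585 → ψ = 0.5871
Converged at ψ = 0.5871.

ψ = 0.5871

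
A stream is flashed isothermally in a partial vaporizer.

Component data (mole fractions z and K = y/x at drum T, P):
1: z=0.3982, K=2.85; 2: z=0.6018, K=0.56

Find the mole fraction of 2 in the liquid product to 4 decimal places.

x_2 = 0.8079

Let β = V/F and solve Σ zᵢ(Kᵢ−1)/(1+β(Kᵢ−1)) = 0.
g(0) = ΣzᵢKᵢ − 1 = 0.4719 and g(1) = 1 − Σzᵢ/Kᵢ = -0.2144, so a root lies in (0, 1).
Binary case is linear: z₁(K₁−1)(1+β(K₂−1)) + z₂(K₂−1)(1+β(K₁−1)) = 0
⇒ β = [z₁(K₁−1)+z₂(K₂−1)] / [−(K₁−1)(K₂−1)] = 0.47188/0.81400 = 0.5797
Compositions from xᵢ = zᵢ/(1+β(Kᵢ−1)), yᵢ = Kᵢxᵢ:
  1: x = 0.1921, y = 0.5476
  2: x = 0.8079, y = 0.4524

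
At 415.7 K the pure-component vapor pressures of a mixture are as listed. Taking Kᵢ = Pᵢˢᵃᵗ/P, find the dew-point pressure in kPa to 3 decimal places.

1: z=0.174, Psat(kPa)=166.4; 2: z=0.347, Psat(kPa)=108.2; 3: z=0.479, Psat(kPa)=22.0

Pdew = 38.424 kPa

At the dew point ψ → 1, so Σzᵢ/Kᵢ = 1 with Kᵢ = Pᵢˢᵃᵗ/P ⇒ 1/P = Σzᵢ/Pᵢˢᵃᵗ.
1/P = 0.174/166.4 + 0.347/108.2 + 0.479/22.0 = 0.026025 ⇒ P = 38.424 kPa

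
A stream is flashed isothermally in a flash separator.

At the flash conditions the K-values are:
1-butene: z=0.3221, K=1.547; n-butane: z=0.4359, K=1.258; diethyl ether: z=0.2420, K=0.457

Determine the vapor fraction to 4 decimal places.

ψ = 0.7407

Iterate (Newton) starting at ψ = 0.68:
  ψ = 0.6800: g = 0.01577, g' = -0.2515 → ψ = 0.7427
  ψ = 0.7427: g = -0.00055, g' = -0.2696 → ψ = 0.7407
Converged at ψ = 0.7407.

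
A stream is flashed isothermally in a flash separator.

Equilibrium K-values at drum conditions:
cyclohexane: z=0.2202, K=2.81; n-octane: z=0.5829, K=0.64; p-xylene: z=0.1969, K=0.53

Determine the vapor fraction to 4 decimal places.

Let ψ = V/F and solve Σ zᵢ(Kᵢ−1)/(1+ψ(Kᵢ−1)) = 0.
Check two-phase: ΣzᵢKᵢ = 1.0962 > 1 and Σzᵢ/Kᵢ = 1.3607 > 1, so g(0) = 0.0962 > 0 and g(1) = -0.3607 < 0.
Newton iteration, ψ⁰ = 0.5:
  ψ = 0.5000: g = -0.16766, g' = -0.3855 → ψ = 0.0650
  ψ = 0.0650: g = 0.04625, g' = -0.7029 → ψ = 0.1308
  ψ = 0.1308: g = 0.00343, g' = -0.6042 → ψ = 0.1365
Converged at ψ = 0.1365.

ψ = 0.1365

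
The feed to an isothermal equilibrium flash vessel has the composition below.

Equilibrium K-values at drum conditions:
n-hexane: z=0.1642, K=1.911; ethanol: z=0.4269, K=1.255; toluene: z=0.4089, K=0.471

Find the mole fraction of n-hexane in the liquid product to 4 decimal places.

x_n-hexane = 0.1438

Let ψ = V/F and solve Σ zᵢ(Kᵢ−1)/(1+ψ(Kᵢ−1)) = 0.
g(0) = ΣzᵢKᵢ − 1 = 0.0421 and g(1) = 1 − Σzᵢ/Kᵢ = -0.2942, so a root lies in (0, 1).
Iterate (Newton) starting at ψ = 0.5:
  ψ = 0.5000: g = -0.09477, g' = -0.2977 → ψ = 0.1816
  ψ = 0.1816: g = -0.00691, g' = -0.2657 → ψ = 0.1556
Converged at ψ = 0.1556.
Compositions from xᵢ = zᵢ/(1+ψ(Kᵢ−1)), yᵢ = Kᵢxᵢ:
  n-hexane: x = 0.1438, y = 0.2748
  ethanol: x = 0.4106, y = 0.5153
  toluene: x = 0.4456, y = 0.2099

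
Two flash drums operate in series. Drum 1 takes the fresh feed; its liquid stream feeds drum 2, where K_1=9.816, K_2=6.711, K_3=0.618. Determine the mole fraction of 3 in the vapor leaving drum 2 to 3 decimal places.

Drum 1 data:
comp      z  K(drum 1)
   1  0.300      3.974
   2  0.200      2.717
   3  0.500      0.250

Drum 1:
Material balance + equilibrium reduce to Σ zᵢ(Kᵢ−1)/(1+ψ₁(Kᵢ−1)) = 0.
g(0) = ΣzᵢKᵢ − 1 = 0.861 and g(1) = 1 − Σzᵢ/Kᵢ = -1.149, so a root lies in (0, 1).
Iterate (Newton) starting at ψ₁ = 0.5:
  ψ₁ = 0.500: g = -0.0565, g' = -1.320 → ψ₁ = 0.457
Converged at ψ₁ = 0.457.
Drum-1 compositions:
  1: x = 0.127, y = 0.505
  2: x = 0.112, y = 0.304
  3: x = 0.761, y = 0.190
Drum-2 feed = drum-1 liquid: z₂ = (0.1272, 0.1121, 0.7608).
Drum 2:
Let ψ₂ = V/F and solve Σ zᵢ(Kᵢ−1)/(1+ψ₂(Kᵢ−1)) = 0.
g(0) = ΣzᵢKᵢ − 1 = 1.470 and g(1) = 1 − Σzᵢ/Kᵢ = -0.261, so a root lies in (0, 1).
Newton–Raphson from ψ₂ = 0.5:
  ψ₂ = 0.500: g = 0.0141, g' = -0.753 → ψ₂ = 0.519
Converged at ψ₂ = 0.519.
  1: x = 0.023, y = 0.224
  2: x = 0.028, y = 0.190
  3: x = 0.949, y = 0.586

y_3 (drum 2) = 0.586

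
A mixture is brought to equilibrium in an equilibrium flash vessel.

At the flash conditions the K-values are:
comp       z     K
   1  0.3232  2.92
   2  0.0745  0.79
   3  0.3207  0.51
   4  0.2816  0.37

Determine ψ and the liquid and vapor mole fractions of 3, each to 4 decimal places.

Newton iteration, ψ⁰ = 0.48:
  ψ = 0.4800: g = -0.15425, g' = -0.6880 → ψ = 0.2558
  ψ = 0.2558: g = 0.00846, g' = -0.7990 → ψ = 0.2664
  ψ = 0.2664: g = 0.00006, g' = -0.7885 → ψ = 0.2665
Converged at ψ = 0.2665.
Compositions from xᵢ = zᵢ/(1+ψ(Kᵢ−1)), yᵢ = Kᵢxᵢ:
  1: x = 0.2138, y = 0.6243
  2: x = 0.0789, y = 0.0623
  3: x = 0.3689, y = 0.1881
  4: x = 0.3384, y = 0.1252

ψ = 0.2665, x_3 = 0.3689, y_3 = 0.1881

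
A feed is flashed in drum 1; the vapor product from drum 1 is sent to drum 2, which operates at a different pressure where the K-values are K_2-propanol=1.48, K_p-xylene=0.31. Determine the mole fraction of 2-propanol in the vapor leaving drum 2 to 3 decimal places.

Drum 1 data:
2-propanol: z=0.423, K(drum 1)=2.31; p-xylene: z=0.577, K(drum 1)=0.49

Drum 1:
Let ψ₁ = V/F and solve Σ zᵢ(Kᵢ−1)/(1+ψ₁(Kᵢ−1)) = 0.
Feasibility: ΣzᵢKᵢ = 1.260, Σzᵢ/Kᵢ = 1.361 — both > 1, two phases present.
Binary case is linear: z₁(K₁−1)(1+ψ₁(K₂−1)) + z₂(K₂−1)(1+ψ₁(K₁−1)) = 0
⇒ ψ₁ = [z₁(K₁−1)+z₂(K₂−1)] / [−(K₁−1)(K₂−1)] = 0.2599/0.6681 = 0.389
Drum-1 compositions:
  2-propanol: x = 0.280, y = 0.647
  p-xylene: x = 0.720, y = 0.353
Drum-2 feed = drum-1 vapor: z₂ = (0.6473, 0.3527).
Drum 2:
Binary case is linear: z₁(K₁−1)(1+ψ₂(K₂−1)) + z₂(K₂−1)(1+ψ₂(K₁−1)) = 0
⇒ ψ₂ = [z₁(K₁−1)+z₂(K₂−1)] / [−(K₁−1)(K₂−1)] = 0.0673/0.3312 = 0.203
  2-propanol: x = 0.590, y = 0.873
  p-xylene: x = 0.410, y = 0.127

y_2-propanol (drum 2) = 0.873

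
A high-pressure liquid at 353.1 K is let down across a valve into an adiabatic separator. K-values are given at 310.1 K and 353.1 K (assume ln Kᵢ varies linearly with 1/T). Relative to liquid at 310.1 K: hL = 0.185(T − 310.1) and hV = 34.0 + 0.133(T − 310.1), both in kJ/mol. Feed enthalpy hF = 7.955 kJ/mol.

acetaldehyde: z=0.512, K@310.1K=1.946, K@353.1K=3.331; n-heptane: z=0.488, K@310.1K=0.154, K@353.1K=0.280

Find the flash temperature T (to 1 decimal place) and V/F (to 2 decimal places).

Adiabatic flash: solve Rachford–Rice at each trial T, then check hF = ψ·hV(T) + (1−ψ)·hL(T).
  T = 310.1 K: K = (1.946, 0.154), RR gives ψ = 0.089, H_out = 3.038 kJ/mol
  T = 353.1 K: K = (3.331, 0.280), RR gives ψ = 0.502, H_out = 23.893 kJ/mol
  T = 331.6 K: K = (2.591, 0.212), RR gives ψ = 0.343, H_out = 15.247 kJ/mol
  T = 320.9 K: K = (2.258, 0.182), RR gives ψ = 0.238, H_out = 9.944 kJ/mol
  T = 315.5 K: K = (2.099, 0.167), RR gives ψ = 0.171, H_out = 6.760 kJ/mol
  T = 318.2 K: K = (2.177, 0.174), RR gives ψ = 0.206, H_out = 8.408 kJ/mol
  T = 316.9 K: K = (2.139, 0.171), RR gives ψ = 0.189, H_out = 7.629 kJ/mol
Linear interpolation between T = 316.9 (H_out = 7.629) and T = 318.2 (H_out = 8.408) on hF = 7.955 gives T ≈ 317.4 K, at which ψ = 0.20.

T = 317.4 K, V/F = 0.20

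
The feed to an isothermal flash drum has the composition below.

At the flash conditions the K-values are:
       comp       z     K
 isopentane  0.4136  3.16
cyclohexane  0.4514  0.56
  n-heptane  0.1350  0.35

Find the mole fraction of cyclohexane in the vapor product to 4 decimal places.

y_cyclohexane = 0.3362

Newton–Raphson from ψ = 0.5:
  ψ = 0.5000: g = 0.04487, g' = -0.7149 → ψ = 0.5628
  ψ = 0.5628: g = 0.00088, g' = -0.6893 → ψ = 0.5640
Converged at ψ = 0.5640.
Compositions from xᵢ = zᵢ/(1+ψ(Kᵢ−1)), yᵢ = Kᵢxᵢ:
  isopentane: x = 0.1864, y = 0.5892
  cyclohexane: x = 0.6004, y = 0.3362
  n-heptane: x = 0.2131, y = 0.0746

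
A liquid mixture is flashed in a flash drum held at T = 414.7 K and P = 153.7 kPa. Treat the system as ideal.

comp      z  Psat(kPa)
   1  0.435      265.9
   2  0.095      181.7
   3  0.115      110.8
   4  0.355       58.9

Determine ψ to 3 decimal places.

Raoult's law: Kᵢ = Pᵢˢᵃᵗ/P = Pᵢˢᵃᵗ/153.7.
  K_1 = 265.9/153.7 = 1.72999, K_2 = 181.7/153.7 = 1.18217, K_3 = 110.8/153.7 = 0.72088, K_4 = 58.9/153.7 = 0.38321
Iterate (Newton) starting at ψ = 0.33:
  ψ = 0.330: g = -0.0380, g' = -0.377 → ψ = 0.229
  ψ = 0.229: g = -0.0006, g' = -0.366 → ψ = 0.227
Converged at ψ = 0.227.

ψ = 0.227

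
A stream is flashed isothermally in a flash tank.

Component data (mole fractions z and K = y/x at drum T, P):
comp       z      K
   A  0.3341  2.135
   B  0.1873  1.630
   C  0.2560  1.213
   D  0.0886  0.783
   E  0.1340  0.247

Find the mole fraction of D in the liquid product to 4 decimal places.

x_D = 0.1091

Material balance + equilibrium reduce to Σ zᵢ(Kᵢ−1)/(1+V/F(Kᵢ−1)) = 0.
Feasibility: ΣzᵢKᵢ = 1.4316, Σzᵢ/Kᵢ = 1.1381 — both > 1, two phases present.
Iterate (Newton) starting at V/F = 0.35:
  V/F = 0.3500: g = 0.26100, g' = -0.4254 → V/F = 0.9635
  V/F = 0.9635: g = -0.09217, g' = -1.1504 → V/F = 0.8834
  V/F = 0.8834: g = -0.01414, g' = -0.8305 → V/F = 0.8664
  V/F = 0.8664: g = -0.00040, g' = -0.7840 → V/F = 0.8659
Converged at V/F = 0.8659.
Compositions from xᵢ = zᵢ/(1+V/F(Kᵢ−1)), yᵢ = Kᵢxᵢ:
  A: x = 0.1685, y = 0.3597
  B: x = 0.1212, y = 0.1975
  C: x = 0.2161, y = 0.2622
  D: x = 0.1091, y = 0.0854
  E: x = 0.3851, y = 0.0951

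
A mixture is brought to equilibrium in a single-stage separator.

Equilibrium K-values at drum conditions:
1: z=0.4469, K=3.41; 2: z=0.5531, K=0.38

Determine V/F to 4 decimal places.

V/F = 0.4913

Binary case is linear: z₁(K₁−1)(1+V/F(K₂−1)) + z₂(K₂−1)(1+V/F(K₁−1)) = 0
⇒ V/F = [z₁(K₁−1)+z₂(K₂−1)] / [−(K₁−1)(K₂−1)] = 0.73411/1.49420 = 0.4913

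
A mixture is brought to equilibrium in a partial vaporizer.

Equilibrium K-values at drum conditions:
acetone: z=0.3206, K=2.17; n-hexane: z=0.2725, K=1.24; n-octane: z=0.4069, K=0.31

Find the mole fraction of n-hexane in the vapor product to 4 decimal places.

y_n-hexane = 0.3172

Material balance + equilibrium reduce to Σ zᵢ(Kᵢ−1)/(1+β(Kᵢ−1)) = 0.
Feasibility: ΣzᵢKᵢ = 1.1597, Σzᵢ/Kᵢ = 1.6801 — both > 1, two phases present.
Newton iteration, β⁰ = 0.5:
  β = 0.5000: g = -0.13359, g' = -0.6388 → β = 0.2909
  β = 0.2909: g = -0.01026, g' = -0.5612 → β = 0.2726
Converged at β = 0.2726.
Compositions from xᵢ = zᵢ/(1+β(Kᵢ−1)), yᵢ = Kᵢxᵢ:
  acetone: x = 0.2431, y = 0.5275
  n-hexane: x = 0.2558, y = 0.3172
  n-octane: x = 0.5011, y = 0.1554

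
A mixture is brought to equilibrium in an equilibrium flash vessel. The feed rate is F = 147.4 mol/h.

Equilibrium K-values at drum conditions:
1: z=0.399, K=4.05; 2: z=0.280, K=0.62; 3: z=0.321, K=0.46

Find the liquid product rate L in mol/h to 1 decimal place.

Rachford–Rice: g(β) = Σ zᵢ(Kᵢ−1)/(1+β(Kᵢ−1)) = 0.
Check two-phase: ΣzᵢKᵢ = 1.937 > 1 and Σzᵢ/Kᵢ = 1.248 > 1, so g(0) = 0.937 > 0 and g(1) = -0.248 < 0.
Iterate (Newton) starting at β = 0.5:
  β = 0.500: g = 0.1132, g' = -0.819 → β = 0.638
  β = 0.638: g = 0.0081, g' = -0.716 → β = 0.649
Converged at β = 0.649.
Then V = β·F = 0.6495·147.4 = 95.7 mol/h and L = F − V = 51.7 mol/h.

L = 51.7 mol/h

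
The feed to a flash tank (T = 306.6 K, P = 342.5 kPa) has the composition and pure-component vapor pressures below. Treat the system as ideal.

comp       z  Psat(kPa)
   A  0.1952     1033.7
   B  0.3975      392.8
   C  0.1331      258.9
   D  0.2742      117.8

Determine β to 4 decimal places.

β = 0.3858

Raoult's law: Kᵢ = Pᵢˢᵃᵗ/P = Pᵢˢᵃᵗ/342.5.
  K_A = 1033.7/342.5 = 3.018102, K_B = 392.8/342.5 = 1.146861, K_C = 258.9/342.5 = 0.755912, K_D = 117.8/342.5 = 0.343942
Newton–Raphson from β = 0.49:
  β = 0.4900: g = -0.04949, g' = -0.4750 → β = 0.3858
Converged at β = 0.3858.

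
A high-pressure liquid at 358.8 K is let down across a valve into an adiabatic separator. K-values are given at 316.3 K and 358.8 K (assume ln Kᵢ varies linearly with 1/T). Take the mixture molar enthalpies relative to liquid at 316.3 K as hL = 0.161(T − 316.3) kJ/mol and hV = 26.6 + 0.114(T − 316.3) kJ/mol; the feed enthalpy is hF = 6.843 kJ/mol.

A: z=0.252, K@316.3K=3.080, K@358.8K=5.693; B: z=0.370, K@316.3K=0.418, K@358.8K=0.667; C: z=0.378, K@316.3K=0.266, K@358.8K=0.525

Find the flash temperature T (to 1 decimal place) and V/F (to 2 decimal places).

T = 330.9 K, V/F = 0.17

Adiabatic flash: solve Rachford–Rice at each trial T, then check hF = ψ·hV(T) + (1−ψ)·hL(T).
  T = 316.3 K: K = (3.080, 0.418, 0.266), RR gives ψ = 0.023, H_out = 0.607 kJ/mol
  T = 358.8 K: K = (5.693, 0.667, 0.525), RR gives ψ = 0.459, H_out = 18.132 kJ/mol
  T = 337.6 K: K = (4.272, 0.536, 0.382), RR gives ψ = 0.235, H_out = 9.451 kJ/mol
  T = 327.0 K: K = (3.650, 0.476, 0.321), RR gives ψ = 0.135, H_out = 5.254 kJ/mol
  T = 332.3 K: K = (3.954, 0.505, 0.351), RR gives ψ = 0.186, H_out = 7.378 kJ/mol
  T = 329.6 K: K = (3.797, 0.490, 0.335), RR gives ψ = 0.160, H_out = 6.305 kJ/mol
  T = 331.0 K: K = (3.878, 0.498, 0.343), RR gives ψ = 0.174, H_out = 6.863 kJ/mol
Linear interpolation between T = 329.6 (H_out = 6.305) and T = 331.0 (H_out = 6.863) on hF = 6.843 gives T ≈ 330.9 K, at which ψ = 0.17.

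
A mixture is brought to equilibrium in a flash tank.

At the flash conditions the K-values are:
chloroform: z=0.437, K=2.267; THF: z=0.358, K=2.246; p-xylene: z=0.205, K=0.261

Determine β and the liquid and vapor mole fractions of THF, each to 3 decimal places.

Rachford–Rice: g(β) = Σ zᵢ(Kᵢ−1)/(1+β(Kᵢ−1)) = 0.
Feasibility: ΣzᵢKᵢ = 1.848, Σzᵢ/Kᵢ = 1.138 — both > 1, two phases present.
Newton–Raphson from β = 0.5:
  β = 0.500: g = 0.3735, g' = -0.756 → β = 0.994
  β = 0.994: g = -0.1271, g' = -1.841 → β = 0.925
  β = 0.925: g = -0.0171, g' = -1.388 → β = 0.913
Converged at β = 0.913.
Compositions from xᵢ = zᵢ/(1+β(Kᵢ−1)), yᵢ = Kᵢxᵢ:
  chloroform: x = 0.203, y = 0.459
  THF: x = 0.168, y = 0.376
  p-xylene: x = 0.630, y = 0.164

β = 0.913, x_THF = 0.168, y_THF = 0.376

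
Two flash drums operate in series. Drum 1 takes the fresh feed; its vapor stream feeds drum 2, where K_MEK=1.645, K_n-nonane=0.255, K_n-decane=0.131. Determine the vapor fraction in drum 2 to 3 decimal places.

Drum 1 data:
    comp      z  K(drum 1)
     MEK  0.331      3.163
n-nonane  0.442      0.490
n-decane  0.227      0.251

V/F (drum 2) = 0.389

Drum 1:
Material balance + equilibrium reduce to Σ zᵢ(Kᵢ−1)/(1+ψ₁(Kᵢ−1)) = 0.
Check two-phase: ΣzᵢKᵢ = 1.321 > 1 and Σzᵢ/Kᵢ = 1.911 > 1, so g(0) = 0.321 > 0 and g(1) = -0.911 < 0.
Newton iteration, ψ₁⁰ = 0.5:
  ψ₁ = 0.500: g = -0.2304, g' = -0.890 → ψ₁ = 0.241
  ψ₁ = 0.241: g = 0.0060, g' = -1.008 → ψ₁ = 0.247
Converged at ψ₁ = 0.247.
Drum-1 compositions:
  MEK: x = 0.216, y = 0.682
  n-nonane: x = 0.506, y = 0.248
  n-decane: x = 0.279, y = 0.070
Drum-2 feed = drum-1 vapor: z₂ = (0.6823, 0.2478, 0.0699).
Drum 2:
Material balance + equilibrium reduce to Σ zᵢ(Kᵢ−1)/(1+ψ₂(Kᵢ−1)) = 0.
Check two-phase: ΣzᵢKᵢ = 1.195 > 1 and Σzᵢ/Kᵢ = 1.920 > 1, so g(0) = 0.195 > 0 and g(1) = -0.920 < 0.
Iterate (Newton) starting at ψ₂ = 0.5:
  ψ₂ = 0.500: g = -0.0689, g' = -0.677 → ψ₂ = 0.398
  ψ₂ = 0.398: g = -0.0052, g' = -0.581 → ψ₂ = 0.389
Converged at ψ₂ = 0.389.
  MEK: x = 0.545, y = 0.897
  n-nonane: x = 0.349, y = 0.089
  n-decane: x = 0.106, y = 0.014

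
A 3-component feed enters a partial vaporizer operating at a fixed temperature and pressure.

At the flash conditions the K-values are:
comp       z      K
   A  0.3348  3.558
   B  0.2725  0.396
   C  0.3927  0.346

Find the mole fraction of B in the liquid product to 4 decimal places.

Let ψ = V/F and solve Σ zᵢ(Kᵢ−1)/(1+ψ(Kᵢ−1)) = 0.
Feasibility: ΣzᵢKᵢ = 1.4350, Σzᵢ/Kᵢ = 1.9172 — both > 1, two phases present.
Iterate (Newton) starting at ψ = 0.61:
  ψ = 0.6100: g = -0.35341, g' = -1.0483 → ψ = 0.2729
  ψ = 0.2729: g = -0.00533, g' = -1.1512 → ψ = 0.2683
Converged at ψ = 0.2683.
Compositions from xᵢ = zᵢ/(1+ψ(Kᵢ−1)), yᵢ = Kᵢxᵢ:
  A: x = 0.1985, y = 0.7064
  B: x = 0.3252, y = 0.1288
  C: x = 0.4763, y = 0.1648

x_B = 0.3252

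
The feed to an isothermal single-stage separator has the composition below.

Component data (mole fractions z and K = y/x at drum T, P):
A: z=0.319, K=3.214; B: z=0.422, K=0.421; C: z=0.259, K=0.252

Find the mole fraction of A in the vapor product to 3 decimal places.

y_A = 0.725

Material balance + equilibrium reduce to Σ zᵢ(Kᵢ−1)/(1+β(Kᵢ−1)) = 0.
g(0) = ΣzᵢKᵢ − 1 = 0.268 and g(1) = 1 − Σzᵢ/Kᵢ = -1.129, so a root lies in (0, 1).
Newton iteration, β⁰ = 0.37:
  β = 0.370: g = -0.1906, g' = -0.979 → β = 0.175
  β = 0.175: g = 0.0139, g' = -1.179 → β = 0.187
Converged at β = 0.187.
Compositions from xᵢ = zᵢ/(1+β(Kᵢ−1)), yᵢ = Kᵢxᵢ:
  A: x = 0.226, y = 0.725
  B: x = 0.473, y = 0.199
  C: x = 0.301, y = 0.076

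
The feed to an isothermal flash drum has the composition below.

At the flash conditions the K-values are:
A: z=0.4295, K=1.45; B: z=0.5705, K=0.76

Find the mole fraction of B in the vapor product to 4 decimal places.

Newton–Raphson from V/F = 0.5:
  V/F = 0.5000: g = 0.00218, g' = -0.1004 → V/F = 0.5218
Converged at V/F = 0.5218.
Compositions from xᵢ = zᵢ/(1+V/F(Kᵢ−1)), yᵢ = Kᵢxᵢ:
  A: x = 0.3478, y = 0.5043
  B: x = 0.6522, y = 0.4957

y_B = 0.4957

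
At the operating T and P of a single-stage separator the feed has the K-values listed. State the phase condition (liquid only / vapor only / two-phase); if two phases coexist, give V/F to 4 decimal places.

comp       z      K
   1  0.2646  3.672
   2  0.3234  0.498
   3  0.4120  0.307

ΣzᵢKᵢ = 1.2591; Σzᵢ/Kᵢ = 2.0635.
Both exceed 1, so a two-phase solution exists.
Let ψ = V/F and solve Σ zᵢ(Kᵢ−1)/(1+ψ(Kᵢ−1)) = 0.
Newton iteration, ψ⁰ = 0.5:
  ψ = 0.5000: g = -0.35100, g' = -0.9548 → ψ = 0.1324
  ψ = 0.1324: g = 0.03402, g' = -1.3642 → ψ = 0.1573
  ψ = 0.1573: g = 0.00106, g' = -1.2818 → ψ = 0.1581
Converged at ψ = 0.1581.

two-phase, V/F = 0.1581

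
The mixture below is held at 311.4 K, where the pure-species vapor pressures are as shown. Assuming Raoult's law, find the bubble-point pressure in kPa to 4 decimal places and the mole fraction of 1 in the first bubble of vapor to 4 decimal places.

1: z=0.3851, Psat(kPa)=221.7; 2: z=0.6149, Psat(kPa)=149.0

At the bubble point ψ → 0, so ΣzᵢKᵢ = 1 with Kᵢ = Pᵢˢᵃᵗ/P ⇒ P = ΣzᵢPᵢˢᵃᵗ.
P = 0.3851·221.7 + 0.6149·149.0 = 176.9968 kPa
yᵢ = zᵢPᵢˢᵃᵗ/P ⇒ y_1 = 0.3851·221.7/176.9968 = 0.4824

Pbub = 176.9968 kPa, y_1 = 0.4824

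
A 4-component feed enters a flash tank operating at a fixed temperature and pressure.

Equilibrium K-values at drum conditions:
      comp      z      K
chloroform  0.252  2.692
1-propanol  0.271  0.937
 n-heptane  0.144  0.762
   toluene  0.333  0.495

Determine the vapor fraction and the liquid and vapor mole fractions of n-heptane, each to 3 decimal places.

Iterate (Newton) starting at ψ = 0.5:
  ψ = 0.500: g = -0.0505, g' = -0.375 → ψ = 0.365
  ψ = 0.365: g = 0.0023, g' = -0.414 → ψ = 0.371
Converged at ψ = 0.371.
Compositions from xᵢ = zᵢ/(1+ψ(Kᵢ−1)), yᵢ = Kᵢxᵢ:
  chloroform: x = 0.155, y = 0.417
  1-propanol: x = 0.277, y = 0.260
  n-heptane: x = 0.158, y = 0.120
  toluene: x = 0.410, y = 0.203

ψ = 0.371, x_n-heptane = 0.158, y_n-heptane = 0.120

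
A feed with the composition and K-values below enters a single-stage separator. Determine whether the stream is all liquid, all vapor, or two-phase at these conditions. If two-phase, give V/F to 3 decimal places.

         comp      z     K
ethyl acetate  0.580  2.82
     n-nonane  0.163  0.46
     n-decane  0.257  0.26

two-phase, V/F = 0.632

ΣzᵢKᵢ = 1.777; Σzᵢ/Kᵢ = 1.548.
Both exceed 1, so a two-phase solution exists.
Newton–Raphson from ψ = 0.5:
  ψ = 0.500: g = 0.1302, g' = -0.970 → ψ = 0.634
  ψ = 0.634: g = -0.0022, g' = -1.024 → ψ = 0.632
Converged at ψ = 0.632.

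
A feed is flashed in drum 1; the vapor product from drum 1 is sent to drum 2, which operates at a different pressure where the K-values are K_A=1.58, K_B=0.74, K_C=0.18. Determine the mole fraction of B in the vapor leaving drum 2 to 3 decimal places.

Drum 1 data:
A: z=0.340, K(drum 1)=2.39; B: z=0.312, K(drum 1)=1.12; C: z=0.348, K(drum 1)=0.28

Drum 1:
Let ψ₁ = V/F and solve Σ zᵢ(Kᵢ−1)/(1+ψ₁(Kᵢ−1)) = 0.
Feasibility: ΣzᵢKᵢ = 1.259, Σzᵢ/Kᵢ = 1.664 — both > 1, two phases present.
Iterate (Newton) starting at ψ₁ = 0.44:
  ψ₁ = 0.440: g = -0.0379, g' = -0.643 → ψ₁ = 0.381
  ψ₁ = 0.381: g = -0.0005, g' = -0.627 → ψ₁ = 0.380
Converged at ψ₁ = 0.380.
Drum-1 compositions:
  A: x = 0.222, y = 0.532
  B: x = 0.298, y = 0.334
  C: x = 0.479, y = 0.134
Drum-2 feed = drum-1 vapor: z₂ = (0.5316, 0.3342, 0.1342).
Drum 2:
Newton iteration, ψ₂⁰ = 0.5:
  ψ₂ = 0.500: g = -0.0473, g' = -0.396 → ψ₂ = 0.381
  ψ₂ = 0.381: g = -0.0038, g' = -0.339 → ψ₂ = 0.369
Converged at ψ₂ = 0.369.
  A: x = 0.438, y = 0.692
  B: x = 0.370, y = 0.274
  C: x = 0.192, y = 0.035

y_B (drum 2) = 0.274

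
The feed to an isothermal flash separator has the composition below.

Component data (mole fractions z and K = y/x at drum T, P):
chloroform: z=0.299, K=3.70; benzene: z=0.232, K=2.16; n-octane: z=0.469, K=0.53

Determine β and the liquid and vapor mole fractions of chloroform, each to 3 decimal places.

Newton iteration, β⁰ = 0.5:
  β = 0.500: g = 0.2257, g' = -0.697 → β = 0.824
  β = 0.824: g = 0.0282, g' = -0.567 → β = 0.874
Converged at β = 0.874.
Compositions from xᵢ = zᵢ/(1+β(Kᵢ−1)), yᵢ = Kᵢxᵢ:
  chloroform: x = 0.089, y = 0.329
  benzene: x = 0.115, y = 0.249
  n-octane: x = 0.796, y = 0.422

β = 0.874, x_chloroform = 0.089, y_chloroform = 0.329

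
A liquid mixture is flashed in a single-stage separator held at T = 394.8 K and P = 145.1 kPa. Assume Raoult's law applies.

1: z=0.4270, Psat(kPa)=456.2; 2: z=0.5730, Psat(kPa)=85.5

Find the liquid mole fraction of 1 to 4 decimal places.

x_1 = 0.1608

Raoult's law: Kᵢ = Pᵢˢᵃᵗ/P = Pᵢˢᵃᵗ/145.1.
  K_1 = 456.2/145.1 = 3.144039, K_2 = 85.5/145.1 = 0.589249
Material balance + equilibrium reduce to Σ zᵢ(Kᵢ−1)/(1+ψ(Kᵢ−1)) = 0.
Check two-phase: ΣzᵢKᵢ = 1.6801 > 1 and Σzᵢ/Kᵢ = 1.1082 > 1, so g(0) = 0.6801 > 0 and g(1) = -0.1082 < 0.
Binary case is linear: z₁(K₁−1)(1+ψ(K₂−1)) + z₂(K₂−1)(1+ψ(K₁−1)) = 0
⇒ ψ = [z₁(K₁−1)+z₂(K₂−1)] / [−(K₁−1)(K₂−1)] = 0.68014/0.88067 = 0.7723
Compositions from xᵢ = zᵢ/(1+ψ(Kᵢ−1)), yᵢ = Kᵢxᵢ:
  1: x = 0.1608, y = 0.5055
  2: x = 0.8392, y = 0.4945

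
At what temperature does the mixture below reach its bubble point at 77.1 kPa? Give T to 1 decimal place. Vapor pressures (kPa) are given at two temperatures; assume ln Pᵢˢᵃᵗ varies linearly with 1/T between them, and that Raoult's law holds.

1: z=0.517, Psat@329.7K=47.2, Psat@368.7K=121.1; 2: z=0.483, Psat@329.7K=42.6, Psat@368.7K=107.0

Bubble-point temperature: ΣzᵢPᵢˢᵃᵗ(T) = P. Interpolate ln Pᵢˢᵃᵗ = aᵢ + bᵢ/T.
  T = 329.7 K: ΣzᵢPᵢˢᵃᵗ = 44.98 kPa
  T = 368.7 K: ΣzᵢPᵢˢᵃᵗ = 114.29 kPa
  T = 349.2 K: ΣzᵢPᵢˢᵃᵗ = 73.59 kPa
  T = 358.9 K: ΣzᵢPᵢˢᵃᵗ = 92.15 kPa
  T = 354.0 K: ΣzᵢPᵢˢᵃᵗ = 82.38 kPa
  T = 351.6 K: ΣzᵢPᵢˢᵃᵗ = 77.89 kPa
Interpolating between 349.2 K and 351.6 K gives T ≈ 351.2 K.

T = 351.2 K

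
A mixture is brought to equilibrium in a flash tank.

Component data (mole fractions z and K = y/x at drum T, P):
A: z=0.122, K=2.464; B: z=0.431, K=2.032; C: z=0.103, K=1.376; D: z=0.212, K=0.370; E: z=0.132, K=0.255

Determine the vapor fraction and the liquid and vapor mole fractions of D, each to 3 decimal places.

ψ = 0.612, x_D = 0.345, y_D = 0.128

Let ψ = V/F and solve Σ zᵢ(Kᵢ−1)/(1+ψ(Kᵢ−1)) = 0.
g(0) = ΣzᵢKᵢ − 1 = 0.430 and g(1) = 1 − Σzᵢ/Kᵢ = -0.427, so a root lies in (0, 1).
Iterate (Newton) starting at ψ = 0.5:
  ψ = 0.500: g = 0.0774, g' = -0.663 → ψ = 0.617
  ψ = 0.617: g = -0.0033, g' = -0.729 → ψ = 0.612
Converged at ψ = 0.612.
Compositions from xᵢ = zᵢ/(1+ψ(Kᵢ−1)), yᵢ = Kᵢxᵢ:
  A: x = 0.064, y = 0.159
  B: x = 0.264, y = 0.537
  C: x = 0.084, y = 0.115
  D: x = 0.345, y = 0.128
  E: x = 0.243, y = 0.062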